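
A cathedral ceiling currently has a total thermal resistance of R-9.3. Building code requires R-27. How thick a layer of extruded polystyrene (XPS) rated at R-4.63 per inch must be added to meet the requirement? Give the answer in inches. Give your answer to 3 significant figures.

ΔR = 27 − 9.3 = 17.7 ft²·°F·h/BTU
L = ΔR / (R/in) = 17.7/4.63 = 3.823 in

3.82 in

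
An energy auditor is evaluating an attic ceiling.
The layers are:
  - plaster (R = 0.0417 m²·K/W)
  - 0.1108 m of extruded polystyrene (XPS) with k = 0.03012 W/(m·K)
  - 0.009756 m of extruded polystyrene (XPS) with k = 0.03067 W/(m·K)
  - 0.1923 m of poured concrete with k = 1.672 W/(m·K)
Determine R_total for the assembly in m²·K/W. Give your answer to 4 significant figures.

0.1108/0.03012 = 3.6786
0.009756/0.03067 = 0.3181
0.1923/1.672 = 0.11501
R_total = 0.0417 + 3.6786 + 0.3181 + 0.11501 = 4.1534 m²·K/W

4.153 m²·K/W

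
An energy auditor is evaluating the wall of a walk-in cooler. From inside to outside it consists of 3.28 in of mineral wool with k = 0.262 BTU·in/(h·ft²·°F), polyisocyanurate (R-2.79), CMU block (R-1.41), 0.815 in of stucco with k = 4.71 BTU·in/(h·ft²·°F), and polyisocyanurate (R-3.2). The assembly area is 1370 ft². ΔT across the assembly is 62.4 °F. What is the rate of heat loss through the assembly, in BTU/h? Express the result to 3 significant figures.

3.28/0.262 = 12.52
0.815/4.71 = 0.173
R_total = 12.52 + 2.79 + 1.41 + 0.173 + 3.2 = 20.09 ft²·°F·h/BTU
Q = A·ΔT/R = 1370 × 62.4 / 20.09 = 4255 BTU/h

4250 BTU/h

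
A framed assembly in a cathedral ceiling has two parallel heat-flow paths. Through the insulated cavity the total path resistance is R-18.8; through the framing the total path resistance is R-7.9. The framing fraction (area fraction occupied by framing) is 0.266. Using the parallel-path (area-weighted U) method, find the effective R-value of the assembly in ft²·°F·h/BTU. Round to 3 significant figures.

13.8 ft²·°F·h/BTU

U_eff = 0.734/18.8 + 0.266/7.9 = 0.03904 + 0.03367 = 0.07271
R_eff = 1/U_eff = 13.75 ft²·°F·h/BTU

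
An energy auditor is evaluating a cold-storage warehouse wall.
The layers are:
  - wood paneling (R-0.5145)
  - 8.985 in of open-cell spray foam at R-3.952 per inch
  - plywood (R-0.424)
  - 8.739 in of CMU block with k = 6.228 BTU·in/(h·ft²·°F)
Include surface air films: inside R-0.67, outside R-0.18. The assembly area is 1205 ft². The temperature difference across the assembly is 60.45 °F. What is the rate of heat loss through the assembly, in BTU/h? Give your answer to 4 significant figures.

8.985 × 3.952 = 35.509
8.739/6.228 = 1.4032
R_total = 0.67 + 0.5145 + 35.509 + 0.424 + 1.4032 + 0.18 = 38.7 ft²·°F·h/BTU
Q = A·ΔT/R = 1205 × 60.45 / 38.7 = 1882.2 BTU/h

1882 BTU/h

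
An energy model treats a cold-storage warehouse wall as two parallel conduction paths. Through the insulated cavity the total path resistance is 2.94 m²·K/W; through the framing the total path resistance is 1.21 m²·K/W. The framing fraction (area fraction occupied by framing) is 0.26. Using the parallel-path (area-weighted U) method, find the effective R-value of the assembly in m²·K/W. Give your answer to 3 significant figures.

U_eff = 0.74/2.94 + 0.26/1.21 = 0.2517 + 0.2149 = 0.4666
R_eff = 1/U_eff = 2.143 m²·K/W

2.14 m²·K/W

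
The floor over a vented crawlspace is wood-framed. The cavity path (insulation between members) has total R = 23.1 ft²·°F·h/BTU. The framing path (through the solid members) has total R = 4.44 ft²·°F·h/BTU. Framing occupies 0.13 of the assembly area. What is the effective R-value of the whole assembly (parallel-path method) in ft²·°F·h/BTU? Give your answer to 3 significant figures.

14.9 ft²·°F·h/BTU

U_eff = 0.87/23.1 + 0.13/4.44 = 0.03766 + 0.02928 = 0.06694
R_eff = 1/U_eff = 14.94 ft²·°F·h/BTU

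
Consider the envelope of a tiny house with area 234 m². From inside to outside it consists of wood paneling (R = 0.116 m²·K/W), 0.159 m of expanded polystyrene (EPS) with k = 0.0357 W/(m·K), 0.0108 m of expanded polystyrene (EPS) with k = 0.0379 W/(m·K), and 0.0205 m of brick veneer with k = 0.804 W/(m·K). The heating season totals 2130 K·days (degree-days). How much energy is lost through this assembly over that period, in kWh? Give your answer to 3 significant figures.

0.159/0.0357 = 4.454
0.0108/0.0379 = 0.285
0.0205/0.804 = 0.0255
R_total = 0.116 + 4.454 + 0.285 + 0.0255 = 4.88 m²·K/W
E = A × HDD × 24 / R / 1000 = 234 × 2130 × 24 / 4.88 / 1000 = 2451 kWh

2450 kWh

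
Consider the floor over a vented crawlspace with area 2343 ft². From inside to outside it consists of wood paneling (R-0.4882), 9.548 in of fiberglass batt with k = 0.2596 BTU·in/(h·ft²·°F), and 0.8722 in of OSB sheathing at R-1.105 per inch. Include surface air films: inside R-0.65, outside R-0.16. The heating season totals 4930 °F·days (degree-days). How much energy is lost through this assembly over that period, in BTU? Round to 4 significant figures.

9.548/0.2596 = 36.78
0.8722 × 1.105 = 0.96378
R_total = 0.65 + 0.4882 + 36.78 + 0.96378 + 0.16 = 39.042 ft²·°F·h/BTU
E = A × HDD × 24 / R = 2343 × 4930 × 24 / 39.042 = 7100700 BTU

7101000 BTU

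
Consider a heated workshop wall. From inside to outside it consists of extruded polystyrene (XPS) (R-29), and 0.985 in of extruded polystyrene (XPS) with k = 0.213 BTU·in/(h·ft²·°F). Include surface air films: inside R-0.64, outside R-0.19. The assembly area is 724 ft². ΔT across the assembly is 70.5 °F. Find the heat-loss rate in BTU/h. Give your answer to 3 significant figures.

1480 BTU/h

0.985/0.213 = 4.624
R_total = 0.64 + 29 + 4.624 + 0.19 = 34.45 ft²·°F·h/BTU
Q = A·ΔT/R = 724 × 70.5 / 34.45 = 1481 BTU/h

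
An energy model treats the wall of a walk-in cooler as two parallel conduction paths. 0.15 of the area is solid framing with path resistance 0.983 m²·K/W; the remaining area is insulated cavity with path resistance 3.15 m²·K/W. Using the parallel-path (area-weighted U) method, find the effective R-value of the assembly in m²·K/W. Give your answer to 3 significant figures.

2.37 m²·K/W

U_eff = 0.85/3.15 + 0.15/0.983 = 0.2698 + 0.1526 = 0.4224
R_eff = 1/U_eff = 2.367 m²·K/W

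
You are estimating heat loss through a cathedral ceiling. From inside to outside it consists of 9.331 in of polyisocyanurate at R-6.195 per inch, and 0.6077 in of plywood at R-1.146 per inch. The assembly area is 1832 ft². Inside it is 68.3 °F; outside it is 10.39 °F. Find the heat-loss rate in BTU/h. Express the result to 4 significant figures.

9.331 × 6.195 = 57.806
0.6077 × 1.146 = 0.69642
R_total = 57.806 + 0.69642 = 58.502 ft²·°F·h/BTU
Q = A·ΔT/R = 1832 × (68.3 − 10.39) / 58.502 = 1813.5 BTU/h

1813 BTU/h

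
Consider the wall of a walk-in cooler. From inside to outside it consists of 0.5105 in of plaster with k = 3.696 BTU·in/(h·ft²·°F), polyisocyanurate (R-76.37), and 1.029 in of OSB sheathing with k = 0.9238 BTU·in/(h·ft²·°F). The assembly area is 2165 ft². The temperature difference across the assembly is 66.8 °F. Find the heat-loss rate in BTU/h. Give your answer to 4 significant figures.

0.5105/3.696 = 0.13812
1.029/0.9238 = 1.1139
R_total = 0.13812 + 76.37 + 1.1139 = 77.622 ft²·°F·h/BTU
Q = A·ΔT/R = 2165 × 66.8 / 77.622 = 1863.2 BTU/h

1863 BTU/h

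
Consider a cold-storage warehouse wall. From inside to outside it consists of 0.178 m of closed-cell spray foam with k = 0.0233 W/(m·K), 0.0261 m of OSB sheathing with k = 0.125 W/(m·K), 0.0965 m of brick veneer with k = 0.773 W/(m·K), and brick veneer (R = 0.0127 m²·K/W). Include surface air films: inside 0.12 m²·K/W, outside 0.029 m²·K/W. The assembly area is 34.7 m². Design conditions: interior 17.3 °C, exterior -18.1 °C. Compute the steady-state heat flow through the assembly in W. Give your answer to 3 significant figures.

151 W

0.178/0.0233 = 7.639
0.0261/0.125 = 0.2088
0.0965/0.773 = 0.1248
R_total = 0.12 + 7.639 + 0.2088 + 0.1248 + 0.0127 + 0.029 = 8.135 m²·K/W
Q = A·ΔT/R = 34.7 × (17.3 − (-18.1)) / 8.135 = 151 W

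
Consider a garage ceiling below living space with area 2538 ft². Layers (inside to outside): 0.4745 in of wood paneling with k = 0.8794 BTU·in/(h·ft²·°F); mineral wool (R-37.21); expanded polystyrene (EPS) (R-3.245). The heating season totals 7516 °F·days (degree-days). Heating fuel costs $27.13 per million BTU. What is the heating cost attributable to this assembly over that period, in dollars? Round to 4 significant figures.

0.4745/0.8794 = 0.53957
R_total = 0.53957 + 37.21 + 3.245 = 40.995 ft²·°F·h/BTU
E = A × HDD × 24 / R = 2538 × 7516 × 24 / 40.995 = 11168000 BTU
Cost = 11168000/10⁶ × 27.13 = $302.98

303.0 dollars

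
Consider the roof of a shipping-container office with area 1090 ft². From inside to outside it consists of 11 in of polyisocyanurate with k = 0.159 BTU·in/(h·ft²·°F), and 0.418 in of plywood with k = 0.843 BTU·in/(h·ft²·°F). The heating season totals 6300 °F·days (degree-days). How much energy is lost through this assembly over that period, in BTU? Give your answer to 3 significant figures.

11/0.159 = 69.18
0.418/0.843 = 0.4958
R_total = 69.18 + 0.4958 = 69.68 ft²·°F·h/BTU
E = A × HDD × 24 / R = 1090 × 6300 × 24 / 69.68 = 2365000 BTU

2370000 BTU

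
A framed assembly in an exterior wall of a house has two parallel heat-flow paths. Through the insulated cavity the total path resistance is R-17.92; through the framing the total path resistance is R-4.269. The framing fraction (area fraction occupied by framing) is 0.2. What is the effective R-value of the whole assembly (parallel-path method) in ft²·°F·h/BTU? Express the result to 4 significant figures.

U_eff = 0.8/17.92 + 0.2/4.269 = 0.044643 + 0.046849 = 0.091492
R_eff = 1/U_eff = 10.93 ft²·°F·h/BTU

10.93 ft²·°F·h/BTU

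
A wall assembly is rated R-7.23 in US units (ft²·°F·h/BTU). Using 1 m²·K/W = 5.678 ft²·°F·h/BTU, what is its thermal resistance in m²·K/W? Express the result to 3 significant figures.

R_SI = 7.23/5.678 = 1.273

1.27 m²·K/W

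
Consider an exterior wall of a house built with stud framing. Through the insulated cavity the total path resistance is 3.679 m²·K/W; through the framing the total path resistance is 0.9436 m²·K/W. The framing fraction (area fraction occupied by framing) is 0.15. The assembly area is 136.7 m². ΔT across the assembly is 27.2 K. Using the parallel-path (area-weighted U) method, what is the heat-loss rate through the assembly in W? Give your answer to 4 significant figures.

U_eff = 0.85/3.679 + 0.15/0.9436 = 0.23104 + 0.15897 = 0.39001
R_eff = 1/U_eff = 2.5641 m²·K/W
Q = 136.7 × 27.2 / 2.5641 = 1450.1 W

1450 W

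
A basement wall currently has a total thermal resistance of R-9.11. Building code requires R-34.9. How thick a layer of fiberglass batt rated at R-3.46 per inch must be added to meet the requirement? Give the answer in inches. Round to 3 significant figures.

7.45 in

ΔR = 34.9 − 9.11 = 25.79 ft²·°F·h/BTU
L = ΔR / (R/in) = 25.79/3.46 = 7.454 in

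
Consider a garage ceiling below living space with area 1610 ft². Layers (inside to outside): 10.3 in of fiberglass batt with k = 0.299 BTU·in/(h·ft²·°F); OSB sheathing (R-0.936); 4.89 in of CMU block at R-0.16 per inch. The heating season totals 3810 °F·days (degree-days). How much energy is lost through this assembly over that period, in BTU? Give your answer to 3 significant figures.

4070000 BTU

10.3/0.299 = 34.45
4.89 × 0.16 = 0.7824
R_total = 34.45 + 0.936 + 0.7824 = 36.17 ft²·°F·h/BTU
E = A × HDD × 24 / R = 1610 × 3810 × 24 / 36.17 = 4071000 BTU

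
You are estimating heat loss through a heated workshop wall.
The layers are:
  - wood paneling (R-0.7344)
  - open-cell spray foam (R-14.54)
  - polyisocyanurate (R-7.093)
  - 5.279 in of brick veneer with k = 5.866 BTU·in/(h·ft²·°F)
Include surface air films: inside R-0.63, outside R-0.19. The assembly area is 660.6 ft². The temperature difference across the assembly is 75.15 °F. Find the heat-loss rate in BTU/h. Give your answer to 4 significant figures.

5.279/5.866 = 0.89993
R_total = 0.63 + 0.7344 + 14.54 + 7.093 + 0.89993 + 0.19 = 24.087 ft²·°F·h/BTU
Q = A·ΔT/R = 660.6 × 75.15 / 24.087 = 2061 BTU/h

2061 BTU/h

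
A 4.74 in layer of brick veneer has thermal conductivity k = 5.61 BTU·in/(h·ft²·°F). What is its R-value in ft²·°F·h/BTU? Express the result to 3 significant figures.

0.845 ft²·°F·h/BTU

R = L/k = 4.74/5.61 = 0.8449 ft²·°F·h/BTU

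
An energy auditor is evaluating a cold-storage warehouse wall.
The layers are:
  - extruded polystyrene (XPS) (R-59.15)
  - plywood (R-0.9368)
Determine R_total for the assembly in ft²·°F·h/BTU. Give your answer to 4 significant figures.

R_total = 59.15 + 0.9368 = 60.087 ft²·°F·h/BTU

60.09 ft²·°F·h/BTU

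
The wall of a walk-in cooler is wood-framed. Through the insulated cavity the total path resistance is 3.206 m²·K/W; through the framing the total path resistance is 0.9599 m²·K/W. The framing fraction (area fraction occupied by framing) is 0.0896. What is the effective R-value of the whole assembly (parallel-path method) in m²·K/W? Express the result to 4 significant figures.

U_eff = 0.9104/3.206 + 0.0896/0.9599 = 0.28397 + 0.093343 = 0.37731
R_eff = 1/U_eff = 2.6503 m²·K/W

2.650 m²·K/W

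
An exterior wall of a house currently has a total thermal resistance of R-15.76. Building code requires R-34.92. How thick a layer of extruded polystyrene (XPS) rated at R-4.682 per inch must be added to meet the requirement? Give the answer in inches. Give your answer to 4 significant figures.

ΔR = 34.92 − 15.76 = 19.16 ft²·°F·h/BTU
L = ΔR / (R/in) = 19.16/4.682 = 4.0923 in

4.092 in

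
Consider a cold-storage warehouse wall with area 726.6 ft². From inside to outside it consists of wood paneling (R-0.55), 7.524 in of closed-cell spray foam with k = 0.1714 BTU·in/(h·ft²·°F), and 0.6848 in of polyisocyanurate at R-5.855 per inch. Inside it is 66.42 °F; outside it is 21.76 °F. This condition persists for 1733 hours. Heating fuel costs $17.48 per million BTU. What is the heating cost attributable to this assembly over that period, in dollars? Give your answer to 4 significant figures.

20.29 dollars

7.524/0.1714 = 43.897
0.6848 × 5.855 = 4.0095
R_total = 0.55 + 43.897 + 4.0095 = 48.457 ft²·°F·h/BTU
Q = 726.6 × (66.42 − 21.76) / 48.457 = 669.67 BTU/h
E = 669.67 × 1733 = 1160500 BTU
Cost = 1160500/10⁶ × 17.48 = $20.286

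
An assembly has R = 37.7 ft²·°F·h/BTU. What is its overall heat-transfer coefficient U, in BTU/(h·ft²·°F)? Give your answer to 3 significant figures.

U = 1/R = 1/37.7 = 0.02653

0.0265 BTU/(h·ft²·°F)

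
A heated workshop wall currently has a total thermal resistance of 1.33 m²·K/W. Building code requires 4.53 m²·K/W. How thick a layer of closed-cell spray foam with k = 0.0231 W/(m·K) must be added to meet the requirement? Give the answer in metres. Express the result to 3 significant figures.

0.0739 m

ΔR = 4.53 − 1.33 = 3.2 m²·K/W
L = ΔR × k = 3.2 × 0.0231 = 0.07392 m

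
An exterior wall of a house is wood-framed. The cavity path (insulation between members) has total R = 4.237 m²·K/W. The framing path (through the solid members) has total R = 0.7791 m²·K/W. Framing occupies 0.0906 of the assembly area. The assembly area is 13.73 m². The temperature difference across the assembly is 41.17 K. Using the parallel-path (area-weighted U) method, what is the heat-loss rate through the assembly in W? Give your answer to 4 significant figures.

U_eff = 0.9094/4.237 + 0.0906/0.7791 = 0.21463 + 0.11629 = 0.33092
R_eff = 1/U_eff = 3.0219 m²·K/W
Q = 13.73 × 41.17 / 3.0219 = 187.06 W

187.1 W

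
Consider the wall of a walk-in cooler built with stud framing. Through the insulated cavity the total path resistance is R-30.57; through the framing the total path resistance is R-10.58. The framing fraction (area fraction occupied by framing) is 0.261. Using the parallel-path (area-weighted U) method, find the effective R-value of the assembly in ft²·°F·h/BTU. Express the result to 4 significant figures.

U_eff = 0.739/30.57 + 0.261/10.58 = 0.024174 + 0.024669 = 0.048843
R_eff = 1/U_eff = 20.474 ft²·°F·h/BTU

20.47 ft²·°F·h/BTU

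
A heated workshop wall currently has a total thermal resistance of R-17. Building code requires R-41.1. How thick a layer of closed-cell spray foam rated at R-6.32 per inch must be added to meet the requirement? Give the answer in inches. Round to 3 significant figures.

ΔR = 41.1 − 17 = 24.1 ft²·°F·h/BTU
L = ΔR / (R/in) = 24.1/6.32 = 3.813 in

3.81 in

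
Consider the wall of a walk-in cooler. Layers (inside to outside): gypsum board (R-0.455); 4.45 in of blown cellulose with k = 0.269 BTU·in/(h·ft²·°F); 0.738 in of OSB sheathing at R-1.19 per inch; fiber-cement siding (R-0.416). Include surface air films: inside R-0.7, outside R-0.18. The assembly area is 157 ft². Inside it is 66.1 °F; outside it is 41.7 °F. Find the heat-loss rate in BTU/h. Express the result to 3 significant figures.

200 BTU/h

4.45/0.269 = 16.54
0.738 × 1.19 = 0.8782
R_total = 0.7 + 0.455 + 16.54 + 0.8782 + 0.416 + 0.18 = 19.17 ft²·°F·h/BTU
Q = A·ΔT/R = 157 × (66.1 − 41.7) / 19.17 = 199.8 BTU/h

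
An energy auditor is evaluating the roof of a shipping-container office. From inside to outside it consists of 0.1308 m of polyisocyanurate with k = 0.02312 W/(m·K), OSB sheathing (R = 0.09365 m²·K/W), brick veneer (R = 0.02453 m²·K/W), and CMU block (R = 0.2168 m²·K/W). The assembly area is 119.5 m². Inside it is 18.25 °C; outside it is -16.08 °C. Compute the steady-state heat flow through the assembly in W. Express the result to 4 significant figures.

684.6 W

0.1308/0.02312 = 5.6574
R_total = 5.6574 + 0.09365 + 0.02453 + 0.2168 = 5.9924 m²·K/W
Q = A·ΔT/R = 119.5 × (18.25 − (-16.08)) / 5.9924 = 684.6 W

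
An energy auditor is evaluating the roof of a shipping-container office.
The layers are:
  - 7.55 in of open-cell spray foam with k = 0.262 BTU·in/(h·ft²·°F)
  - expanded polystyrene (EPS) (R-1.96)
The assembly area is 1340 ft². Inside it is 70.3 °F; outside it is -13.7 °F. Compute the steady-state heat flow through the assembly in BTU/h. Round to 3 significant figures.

7.55/0.262 = 28.82
R_total = 28.82 + 1.96 = 30.78 ft²·°F·h/BTU
Q = A·ΔT/R = 1340 × (70.3 − (-13.7)) / 30.78 = 3657 BTU/h

3660 BTU/h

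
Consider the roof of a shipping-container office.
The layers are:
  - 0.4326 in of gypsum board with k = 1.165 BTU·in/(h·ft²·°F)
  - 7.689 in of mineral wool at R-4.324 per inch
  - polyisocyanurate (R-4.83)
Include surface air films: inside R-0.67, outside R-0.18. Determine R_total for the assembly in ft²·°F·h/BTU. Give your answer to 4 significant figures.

39.30 ft²·°F·h/BTU

0.4326/1.165 = 0.37133
7.689 × 4.324 = 33.247
R_total = 0.67 + 0.37133 + 33.247 + 4.83 + 0.18 = 39.299 ft²·°F·h/BTU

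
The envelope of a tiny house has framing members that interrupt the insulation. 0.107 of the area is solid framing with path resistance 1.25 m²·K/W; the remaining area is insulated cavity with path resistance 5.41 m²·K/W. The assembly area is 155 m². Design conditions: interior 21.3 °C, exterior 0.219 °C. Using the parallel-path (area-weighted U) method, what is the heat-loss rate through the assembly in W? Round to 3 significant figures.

819 W

U_eff = 0.893/5.41 + 0.107/1.25 = 0.1651 + 0.0856 = 0.2507
R_eff = 1/U_eff = 3.989 m²·K/W
Q = 155 × (21.3 − 0.219) / 3.989 = 819.1 W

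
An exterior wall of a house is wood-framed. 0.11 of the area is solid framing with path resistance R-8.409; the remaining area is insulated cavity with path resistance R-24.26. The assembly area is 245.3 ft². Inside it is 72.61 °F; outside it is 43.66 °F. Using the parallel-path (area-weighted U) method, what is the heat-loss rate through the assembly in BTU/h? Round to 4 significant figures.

353.4 BTU/h

U_eff = 0.89/24.26 + 0.11/8.409 = 0.036686 + 0.013081 = 0.049767
R_eff = 1/U_eff = 20.094 ft²·°F·h/BTU
Q = 245.3 × (72.61 − 43.66) / 20.094 = 353.42 BTU/h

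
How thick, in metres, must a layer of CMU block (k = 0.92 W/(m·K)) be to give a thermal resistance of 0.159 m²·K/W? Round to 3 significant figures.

0.146 m

L = R·k = 0.159 × 0.92 = 0.1463 m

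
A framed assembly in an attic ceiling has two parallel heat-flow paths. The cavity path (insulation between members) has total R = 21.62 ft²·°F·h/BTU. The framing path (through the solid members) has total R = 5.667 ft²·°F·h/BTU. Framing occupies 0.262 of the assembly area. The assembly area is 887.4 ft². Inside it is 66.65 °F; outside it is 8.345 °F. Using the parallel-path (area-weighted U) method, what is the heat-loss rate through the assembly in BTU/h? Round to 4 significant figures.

U_eff = 0.738/21.62 + 0.262/5.667 = 0.034135 + 0.046233 = 0.080368
R_eff = 1/U_eff = 12.443 ft²·°F·h/BTU
Q = 887.4 × (66.65 − 8.345) / 12.443 = 4158.2 BTU/h

4158 BTU/h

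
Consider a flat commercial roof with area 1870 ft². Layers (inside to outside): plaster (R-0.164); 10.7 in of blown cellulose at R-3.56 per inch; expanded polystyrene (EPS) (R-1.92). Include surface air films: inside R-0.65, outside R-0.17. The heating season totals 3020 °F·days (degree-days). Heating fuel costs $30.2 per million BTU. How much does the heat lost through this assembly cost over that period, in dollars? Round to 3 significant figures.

99.8 dollars

10.7 × 3.56 = 38.09
R_total = 0.65 + 0.164 + 38.09 + 1.92 + 0.17 = 41 ft²·°F·h/BTU
E = A × HDD × 24 / R = 1870 × 3020 × 24 / 41 = 3306000 BTU
Cost = 3306000/10⁶ × 30.2 = $99.84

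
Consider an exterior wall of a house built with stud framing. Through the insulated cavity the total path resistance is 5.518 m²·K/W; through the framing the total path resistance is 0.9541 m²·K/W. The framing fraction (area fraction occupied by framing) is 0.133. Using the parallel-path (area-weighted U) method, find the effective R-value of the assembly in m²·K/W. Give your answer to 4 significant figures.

3.372 m²·K/W

U_eff = 0.867/5.518 + 0.133/0.9541 = 0.15712 + 0.1394 = 0.29652
R_eff = 1/U_eff = 3.3724 m²·K/W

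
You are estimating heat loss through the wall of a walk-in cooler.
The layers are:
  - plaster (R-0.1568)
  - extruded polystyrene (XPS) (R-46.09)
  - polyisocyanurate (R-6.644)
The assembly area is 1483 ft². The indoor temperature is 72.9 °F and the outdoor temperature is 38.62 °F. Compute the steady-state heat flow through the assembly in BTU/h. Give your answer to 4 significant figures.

R_total = 0.1568 + 46.09 + 6.644 = 52.891 ft²·°F·h/BTU
Q = A·ΔT/R = 1483 × (72.9 − 38.62) / 52.891 = 961.17 BTU/h

961.2 BTU/h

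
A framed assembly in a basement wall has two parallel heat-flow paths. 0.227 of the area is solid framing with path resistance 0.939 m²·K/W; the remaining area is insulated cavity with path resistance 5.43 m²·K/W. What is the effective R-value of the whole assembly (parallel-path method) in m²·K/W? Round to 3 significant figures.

U_eff = 0.773/5.43 + 0.227/0.939 = 0.1424 + 0.2417 = 0.3841
R_eff = 1/U_eff = 2.603 m²·K/W

2.60 m²·K/W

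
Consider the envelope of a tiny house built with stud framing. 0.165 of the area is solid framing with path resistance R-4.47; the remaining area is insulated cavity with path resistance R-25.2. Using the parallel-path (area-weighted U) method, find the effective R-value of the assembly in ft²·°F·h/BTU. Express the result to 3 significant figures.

14.3 ft²·°F·h/BTU

U_eff = 0.835/25.2 + 0.165/4.47 = 0.03313 + 0.03691 = 0.07005
R_eff = 1/U_eff = 14.28 ft²·°F·h/BTU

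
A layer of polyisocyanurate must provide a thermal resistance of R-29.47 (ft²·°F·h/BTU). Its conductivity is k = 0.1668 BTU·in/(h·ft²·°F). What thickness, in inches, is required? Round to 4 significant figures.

4.916 in

L = R × k = 29.47 × 0.1668 = 4.9156 in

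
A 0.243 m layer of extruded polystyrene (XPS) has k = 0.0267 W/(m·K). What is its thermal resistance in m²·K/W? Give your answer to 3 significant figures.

9.10 m²·K/W

R = L/k = 0.243/0.0267 = 9.101 m²·K/W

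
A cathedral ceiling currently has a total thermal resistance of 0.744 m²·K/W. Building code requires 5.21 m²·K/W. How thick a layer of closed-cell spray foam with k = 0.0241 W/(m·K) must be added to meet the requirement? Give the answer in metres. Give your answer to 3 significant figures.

ΔR = 5.21 − 0.744 = 4.466 m²·K/W
L = ΔR × k = 4.466 × 0.0241 = 0.1076 m

0.108 m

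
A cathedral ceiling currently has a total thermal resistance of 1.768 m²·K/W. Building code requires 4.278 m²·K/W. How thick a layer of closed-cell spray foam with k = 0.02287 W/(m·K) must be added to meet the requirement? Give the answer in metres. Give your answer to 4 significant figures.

ΔR = 4.278 − 1.768 = 2.51 m²·K/W
L = ΔR × k = 2.51 × 0.02287 = 0.057404 m

0.05740 m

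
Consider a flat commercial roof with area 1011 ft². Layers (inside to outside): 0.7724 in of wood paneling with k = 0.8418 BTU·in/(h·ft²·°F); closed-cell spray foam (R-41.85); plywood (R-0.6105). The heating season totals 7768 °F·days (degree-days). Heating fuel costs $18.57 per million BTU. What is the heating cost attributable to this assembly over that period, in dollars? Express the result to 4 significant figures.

0.7724/0.8418 = 0.91756
R_total = 0.91756 + 41.85 + 0.6105 = 43.378 ft²·°F·h/BTU
E = A × HDD × 24 / R = 1011 × 7768 × 24 / 43.378 = 4345100 BTU
Cost = 4345100/10⁶ × 18.57 = $80.689

80.69 dollars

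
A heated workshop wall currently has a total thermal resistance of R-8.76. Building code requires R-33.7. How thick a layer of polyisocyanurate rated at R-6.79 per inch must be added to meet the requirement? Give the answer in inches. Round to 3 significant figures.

ΔR = 33.7 − 8.76 = 24.94 ft²·°F·h/BTU
L = ΔR / (R/in) = 24.94/6.79 = 3.673 in

3.67 in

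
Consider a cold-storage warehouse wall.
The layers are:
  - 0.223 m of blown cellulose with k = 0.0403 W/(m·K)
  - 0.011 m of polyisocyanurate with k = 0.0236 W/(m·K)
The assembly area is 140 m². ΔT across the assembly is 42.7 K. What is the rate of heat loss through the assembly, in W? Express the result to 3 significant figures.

996 W

0.223/0.0403 = 5.533
0.011/0.0236 = 0.4661
R_total = 5.533 + 0.4661 = 6 m²·K/W
Q = A·ΔT/R = 140 × 42.7 / 6 = 996.4 W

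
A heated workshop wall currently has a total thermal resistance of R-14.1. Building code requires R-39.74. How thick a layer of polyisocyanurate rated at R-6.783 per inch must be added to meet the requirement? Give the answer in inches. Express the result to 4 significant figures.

3.780 in

ΔR = 39.74 − 14.1 = 25.64 ft²·°F·h/BTU
L = ΔR / (R/in) = 25.64/6.783 = 3.78 in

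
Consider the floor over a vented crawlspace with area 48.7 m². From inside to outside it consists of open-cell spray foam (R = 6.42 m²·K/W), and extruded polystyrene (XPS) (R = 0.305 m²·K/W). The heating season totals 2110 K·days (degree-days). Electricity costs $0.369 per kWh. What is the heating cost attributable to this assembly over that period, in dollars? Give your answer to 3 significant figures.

135 dollars

R_total = 6.42 + 0.305 = 6.725 m²·K/W
E = A × HDD × 24 / R / 1000 = 48.7 × 2110 × 24 / 6.725 / 1000 = 366.7 kWh
Cost = 366.7 × 0.369 = $135.3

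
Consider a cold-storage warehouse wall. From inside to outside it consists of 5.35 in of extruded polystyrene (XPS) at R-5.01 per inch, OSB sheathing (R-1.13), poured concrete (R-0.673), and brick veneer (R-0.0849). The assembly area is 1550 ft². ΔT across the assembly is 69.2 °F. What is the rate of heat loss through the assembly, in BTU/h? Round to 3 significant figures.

5.35 × 5.01 = 26.8
R_total = 26.8 + 1.13 + 0.673 + 0.0849 = 28.69 ft²·°F·h/BTU
Q = A·ΔT/R = 1550 × 69.2 / 28.69 = 3738 BTU/h

3740 BTU/h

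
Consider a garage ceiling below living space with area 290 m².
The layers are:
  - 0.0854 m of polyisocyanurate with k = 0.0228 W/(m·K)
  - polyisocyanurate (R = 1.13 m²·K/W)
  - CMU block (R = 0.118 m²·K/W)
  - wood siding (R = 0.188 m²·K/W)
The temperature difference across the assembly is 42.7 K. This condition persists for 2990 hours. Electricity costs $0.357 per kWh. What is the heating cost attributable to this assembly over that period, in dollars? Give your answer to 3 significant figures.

2550 dollars

0.0854/0.0228 = 3.746
R_total = 3.746 + 1.13 + 0.118 + 0.188 = 5.182 m²·K/W
Q = 290 × 42.7 / 5.182 = 2390 W
E = 2390 W × 2990 h / 1000 = 7145 kWh
Cost = 7145 × 0.357 = $2551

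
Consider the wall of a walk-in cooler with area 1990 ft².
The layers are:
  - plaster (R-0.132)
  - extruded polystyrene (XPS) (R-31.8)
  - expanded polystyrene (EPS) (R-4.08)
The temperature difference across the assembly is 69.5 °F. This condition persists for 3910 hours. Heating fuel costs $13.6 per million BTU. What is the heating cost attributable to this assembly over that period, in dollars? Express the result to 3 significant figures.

R_total = 0.132 + 31.8 + 4.08 = 36.01 ft²·°F·h/BTU
Q = 1990 × 69.5 / 36.01 = 3841 BTU/h
E = 3841 × 3910 = 15020000 BTU
Cost = 15020000/10⁶ × 13.6 = $204.2

204 dollars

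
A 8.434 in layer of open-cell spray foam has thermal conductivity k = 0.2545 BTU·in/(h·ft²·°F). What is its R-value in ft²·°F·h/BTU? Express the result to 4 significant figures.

R = L/k = 8.434/0.2545 = 33.139 ft²·°F·h/BTU

33.14 ft²·°F·h/BTU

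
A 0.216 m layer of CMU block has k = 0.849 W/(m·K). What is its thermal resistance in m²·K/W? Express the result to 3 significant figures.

R = L/k = 0.216/0.849 = 0.2544 m²·K/W

0.254 m²·K/W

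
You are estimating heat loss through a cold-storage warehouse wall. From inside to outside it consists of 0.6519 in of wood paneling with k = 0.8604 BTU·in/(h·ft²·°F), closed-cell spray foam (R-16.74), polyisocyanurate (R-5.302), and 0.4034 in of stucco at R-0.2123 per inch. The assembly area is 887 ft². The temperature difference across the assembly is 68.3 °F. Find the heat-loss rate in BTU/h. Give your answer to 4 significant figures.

2647 BTU/h

0.6519/0.8604 = 0.75767
0.4034 × 0.2123 = 0.085642
R_total = 0.75767 + 16.74 + 5.302 + 0.085642 = 22.885 ft²·°F·h/BTU
Q = A·ΔT/R = 887 × 68.3 / 22.885 = 2647.2 BTU/h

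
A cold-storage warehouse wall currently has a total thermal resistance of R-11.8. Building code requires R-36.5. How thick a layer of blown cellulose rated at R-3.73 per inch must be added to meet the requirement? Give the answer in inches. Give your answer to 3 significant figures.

ΔR = 36.5 − 11.8 = 24.7 ft²·°F·h/BTU
L = ΔR / (R/in) = 24.7/3.73 = 6.622 in

6.62 in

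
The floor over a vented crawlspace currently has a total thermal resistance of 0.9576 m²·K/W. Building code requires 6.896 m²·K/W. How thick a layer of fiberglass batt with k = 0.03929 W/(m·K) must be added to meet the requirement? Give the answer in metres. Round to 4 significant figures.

0.2333 m

ΔR = 6.896 − 0.9576 = 5.9384 m²·K/W
L = ΔR × k = 5.9384 × 0.03929 = 0.23332 m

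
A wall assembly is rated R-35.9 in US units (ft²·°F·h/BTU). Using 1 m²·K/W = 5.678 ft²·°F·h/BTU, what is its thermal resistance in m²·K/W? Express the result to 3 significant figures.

R_SI = 35.9/5.678 = 6.323

6.32 m²·K/W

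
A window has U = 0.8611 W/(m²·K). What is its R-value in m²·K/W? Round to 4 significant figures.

1.161 m²·K/W

R = 1/U = 1/0.8611 = 1.1613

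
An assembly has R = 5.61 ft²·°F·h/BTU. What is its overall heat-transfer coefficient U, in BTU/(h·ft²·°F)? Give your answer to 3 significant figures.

0.178 BTU/(h·ft²·°F)

U = 1/R = 1/5.61 = 0.1783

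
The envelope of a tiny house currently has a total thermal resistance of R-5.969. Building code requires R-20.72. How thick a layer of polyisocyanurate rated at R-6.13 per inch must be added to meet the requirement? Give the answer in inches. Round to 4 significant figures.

ΔR = 20.72 − 5.969 = 14.751 ft²·°F·h/BTU
L = ΔR / (R/in) = 14.751/6.13 = 2.4064 in

2.406 in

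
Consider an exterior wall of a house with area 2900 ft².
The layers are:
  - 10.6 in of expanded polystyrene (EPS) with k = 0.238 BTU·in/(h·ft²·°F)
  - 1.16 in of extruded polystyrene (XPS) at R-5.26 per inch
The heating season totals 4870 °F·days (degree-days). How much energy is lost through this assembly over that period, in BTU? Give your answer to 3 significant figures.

10.6/0.238 = 44.54
1.16 × 5.26 = 6.102
R_total = 44.54 + 6.102 = 50.64 ft²·°F·h/BTU
E = A × HDD × 24 / R = 2900 × 4870 × 24 / 50.64 = 6693000 BTU

6690000 BTU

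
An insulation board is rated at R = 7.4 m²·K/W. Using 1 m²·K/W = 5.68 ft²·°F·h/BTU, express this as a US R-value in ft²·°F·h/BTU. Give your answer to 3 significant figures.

42.0 ft²·°F·h/BTU

R_US = 7.4 × 5.68 = 42.03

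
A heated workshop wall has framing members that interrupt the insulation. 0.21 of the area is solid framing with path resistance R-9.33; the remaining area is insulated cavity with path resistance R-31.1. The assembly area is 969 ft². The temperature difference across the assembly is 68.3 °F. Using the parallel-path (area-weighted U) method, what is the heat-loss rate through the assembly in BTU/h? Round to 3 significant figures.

3170 BTU/h

U_eff = 0.79/31.1 + 0.21/9.33 = 0.0254 + 0.02251 = 0.04791
R_eff = 1/U_eff = 20.87 ft²·°F·h/BTU
Q = 969 × 68.3 / 20.87 = 3171 BTU/h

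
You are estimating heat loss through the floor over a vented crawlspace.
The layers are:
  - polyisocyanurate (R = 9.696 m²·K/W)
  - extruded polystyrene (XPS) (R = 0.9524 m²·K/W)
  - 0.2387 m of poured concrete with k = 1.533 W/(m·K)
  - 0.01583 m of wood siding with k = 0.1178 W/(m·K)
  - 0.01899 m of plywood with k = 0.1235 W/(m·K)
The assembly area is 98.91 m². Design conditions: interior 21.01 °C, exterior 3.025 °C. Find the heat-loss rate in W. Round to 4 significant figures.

0.2387/1.533 = 0.15571
0.01583/0.1178 = 0.13438
0.01899/0.1235 = 0.15377
R_total = 9.696 + 0.9524 + 0.15571 + 0.13438 + 0.15377 = 11.092 m²·K/W
Q = A·ΔT/R = 98.91 × (21.01 − 3.025) / 11.092 = 160.37 W

160.4 W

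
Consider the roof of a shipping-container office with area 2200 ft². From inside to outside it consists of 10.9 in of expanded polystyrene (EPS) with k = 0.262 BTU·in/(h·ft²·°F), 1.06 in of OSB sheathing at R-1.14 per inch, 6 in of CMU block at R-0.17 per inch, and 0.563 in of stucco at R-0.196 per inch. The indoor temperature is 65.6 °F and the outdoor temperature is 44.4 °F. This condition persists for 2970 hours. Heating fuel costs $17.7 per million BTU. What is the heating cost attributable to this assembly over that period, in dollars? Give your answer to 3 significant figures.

10.9/0.262 = 41.6
1.06 × 1.14 = 1.208
6 × 0.17 = 1.02
0.563 × 0.196 = 0.1103
R_total = 41.6 + 1.208 + 1.02 + 0.1103 = 43.94 ft²·°F·h/BTU
Q = 2200 × (65.6 − 44.4) / 43.94 = 1061 BTU/h
E = 1061 × 2970 = 3152000 BTU
Cost = 3152000/10⁶ × 17.7 = $55.8

55.8 dollars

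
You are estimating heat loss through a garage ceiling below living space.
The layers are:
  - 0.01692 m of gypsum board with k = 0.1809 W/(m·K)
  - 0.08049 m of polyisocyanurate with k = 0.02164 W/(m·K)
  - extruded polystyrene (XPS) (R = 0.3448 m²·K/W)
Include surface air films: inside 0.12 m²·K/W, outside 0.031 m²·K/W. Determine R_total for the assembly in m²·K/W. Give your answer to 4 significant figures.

0.01692/0.1809 = 0.093532
0.08049/0.02164 = 3.7195
R_total = 0.12 + 0.093532 + 3.7195 + 0.3448 + 0.031 = 4.3088 m²·K/W

4.309 m²·K/W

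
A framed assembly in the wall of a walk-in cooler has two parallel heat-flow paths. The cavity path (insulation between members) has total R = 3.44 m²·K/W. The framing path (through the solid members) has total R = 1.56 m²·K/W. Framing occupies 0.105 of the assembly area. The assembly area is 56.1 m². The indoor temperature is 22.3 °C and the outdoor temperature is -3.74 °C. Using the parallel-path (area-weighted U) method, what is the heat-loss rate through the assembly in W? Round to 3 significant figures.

U_eff = 0.895/3.44 + 0.105/1.56 = 0.2602 + 0.06731 = 0.3275
R_eff = 1/U_eff = 3.054 m²·K/W
Q = 56.1 × (22.3 − (-3.74)) / 3.054 = 478.4 W

478 W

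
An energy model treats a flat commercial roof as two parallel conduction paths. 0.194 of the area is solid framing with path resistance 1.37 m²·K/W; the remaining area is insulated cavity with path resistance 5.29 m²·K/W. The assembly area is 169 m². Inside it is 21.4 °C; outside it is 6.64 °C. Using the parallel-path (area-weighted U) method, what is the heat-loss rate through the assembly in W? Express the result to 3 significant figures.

733 W

U_eff = 0.806/5.29 + 0.194/1.37 = 0.1524 + 0.1416 = 0.294
R_eff = 1/U_eff = 3.402 m²·K/W
Q = 169 × (21.4 − 6.64) / 3.402 = 733.3 W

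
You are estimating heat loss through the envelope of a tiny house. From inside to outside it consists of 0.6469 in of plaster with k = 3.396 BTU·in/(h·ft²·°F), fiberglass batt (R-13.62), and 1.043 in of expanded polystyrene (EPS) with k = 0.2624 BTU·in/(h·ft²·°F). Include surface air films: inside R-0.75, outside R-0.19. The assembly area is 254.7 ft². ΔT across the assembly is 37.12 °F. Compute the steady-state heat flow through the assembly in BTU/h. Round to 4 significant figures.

504.9 BTU/h

0.6469/3.396 = 0.19049
1.043/0.2624 = 3.9748
R_total = 0.75 + 0.19049 + 13.62 + 3.9748 + 0.19 = 18.725 ft²·°F·h/BTU
Q = A·ΔT/R = 254.7 × 37.12 / 18.725 = 504.9 BTU/h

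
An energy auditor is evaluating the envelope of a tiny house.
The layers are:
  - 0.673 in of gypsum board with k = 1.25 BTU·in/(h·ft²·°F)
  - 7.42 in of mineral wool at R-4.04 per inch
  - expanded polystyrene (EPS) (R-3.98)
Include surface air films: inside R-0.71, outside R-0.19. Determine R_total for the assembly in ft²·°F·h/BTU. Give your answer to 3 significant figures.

35.4 ft²·°F·h/BTU

0.673/1.25 = 0.5384
7.42 × 4.04 = 29.98
R_total = 0.71 + 0.5384 + 29.98 + 3.98 + 0.19 = 35.4 ft²·°F·h/BTU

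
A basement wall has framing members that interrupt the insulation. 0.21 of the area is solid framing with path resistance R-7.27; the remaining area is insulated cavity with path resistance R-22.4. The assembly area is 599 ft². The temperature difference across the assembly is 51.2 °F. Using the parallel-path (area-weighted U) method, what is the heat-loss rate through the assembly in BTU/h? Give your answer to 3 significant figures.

U_eff = 0.79/22.4 + 0.21/7.27 = 0.03527 + 0.02889 = 0.06415
R_eff = 1/U_eff = 15.59 ft²·°F·h/BTU
Q = 599 × 51.2 / 15.59 = 1968 BTU/h

1970 BTU/h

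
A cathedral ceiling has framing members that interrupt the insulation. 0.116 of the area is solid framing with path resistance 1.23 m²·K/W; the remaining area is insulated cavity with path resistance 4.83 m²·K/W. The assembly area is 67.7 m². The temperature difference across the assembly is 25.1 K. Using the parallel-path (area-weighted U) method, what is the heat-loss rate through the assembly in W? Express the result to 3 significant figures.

U_eff = 0.884/4.83 + 0.116/1.23 = 0.183 + 0.09431 = 0.2773
R_eff = 1/U_eff = 3.606 m²·K/W
Q = 67.7 × 25.1 / 3.606 = 471.3 W

471 W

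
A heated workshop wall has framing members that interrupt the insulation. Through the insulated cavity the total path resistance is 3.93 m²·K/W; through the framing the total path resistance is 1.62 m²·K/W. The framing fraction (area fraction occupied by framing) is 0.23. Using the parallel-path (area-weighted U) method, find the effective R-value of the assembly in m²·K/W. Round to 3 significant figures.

U_eff = 0.77/3.93 + 0.23/1.62 = 0.1959 + 0.142 = 0.3379
R_eff = 1/U_eff = 2.959 m²·K/W

2.96 m²·K/W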